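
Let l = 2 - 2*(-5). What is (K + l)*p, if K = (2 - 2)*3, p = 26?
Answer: 312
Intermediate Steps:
l = 12 (l = 2 + 10 = 12)
K = 0 (K = 0*3 = 0)
(K + l)*p = (0 + 12)*26 = 12*26 = 312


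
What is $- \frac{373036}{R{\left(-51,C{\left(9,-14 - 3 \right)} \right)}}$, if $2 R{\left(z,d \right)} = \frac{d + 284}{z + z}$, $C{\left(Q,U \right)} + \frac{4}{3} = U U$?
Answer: $\frac{228298032}{1715} \approx 1.3312 \cdot 10^{5}$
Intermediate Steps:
$C{\left(Q,U \right)} = - \frac{4}{3} + U^{2}$ ($C{\left(Q,U \right)} = - \frac{4}{3} + U U = - \frac{4}{3} + U^{2}$)
$R{\left(z,d \right)} = \frac{284 + d}{4 z}$ ($R{\left(z,d \right)} = \frac{\left(d + 284\right) \frac{1}{z + z}}{2} = \frac{\left(284 + d\right) \frac{1}{2 z}}{2} = \frac{\frac{1}{2} \frac{1}{z} \left(284 + d\right)}{2} = \frac{284 + d}{4 z}$)
$- \frac{373036}{R{\left(-51,C{\left(9,-14 - 3 \right)} \right)}} = - \frac{373036}{\frac{1}{4} \frac{1}{-51} \left(284 - \left(\frac{4}{3} - \left(-14 - 3\right)^{2}\right)\right)} = - \frac{373036}{\frac{1}{4} \left(- \frac{1}{51}\right) \left(284 - \left(\frac{4}{3} - \left(-17\right)^{2}\right)\right)} = - \frac{373036}{\frac{1}{4} \left(- \frac{1}{51}\right) \left(284 + \left(- \frac{4}{3} + 289\right)\right)} = - \frac{373036}{\frac{1}{4} \left(- \frac{1}{51}\right) \left(284 + \frac{863}{3}\right)} = - \frac{373036}{\frac{1}{4} \left(- \frac{1}{51}\right) \frac{1715}{3}} = - \frac{373036}{- \frac{1715}{612}} = \left(-373036\right) \left(- \frac{612}{1715}\right) = \frac{228298032}{1715}$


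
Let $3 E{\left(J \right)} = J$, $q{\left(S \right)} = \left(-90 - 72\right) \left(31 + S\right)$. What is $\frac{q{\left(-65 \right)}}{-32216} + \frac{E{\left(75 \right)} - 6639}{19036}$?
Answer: $- \frac{9935216}{19164493} \approx -0.51842$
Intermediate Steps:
$q{\left(S \right)} = -5022 - 162 S$ ($q{\left(S \right)} = - 162 \left(31 + S\right) = -5022 - 162 S$)
$E{\left(J \right)} = \frac{J}{3}$
$\frac{q{\left(-65 \right)}}{-32216} + \frac{E{\left(75 \right)} - 6639}{19036} = \frac{-5022 - -10530}{-32216} + \frac{\frac{1}{3} \cdot 75 - 6639}{19036} = \left(-5022 + 10530\right) \left(- \frac{1}{32216}\right) + \left(25 - 6639\right) \frac{1}{19036} = 5508 \left(- \frac{1}{32216}\right) - \frac{3307}{9518} = - \frac{1377}{8054} - \frac{3307}{9518} = - \frac{9935216}{19164493}$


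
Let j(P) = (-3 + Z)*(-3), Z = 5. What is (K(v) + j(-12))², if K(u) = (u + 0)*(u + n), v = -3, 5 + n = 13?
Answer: 441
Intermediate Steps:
n = 8 (n = -5 + 13 = 8)
K(u) = u*(8 + u) (K(u) = (u + 0)*(u + 8) = u*(8 + u))
j(P) = -6 (j(P) = (-3 + 5)*(-3) = 2*(-3) = -6)
(K(v) + j(-12))² = (-3*(8 - 3) - 6)² = (-3*5 - 6)² = (-15 - 6)² = (-21)² = 441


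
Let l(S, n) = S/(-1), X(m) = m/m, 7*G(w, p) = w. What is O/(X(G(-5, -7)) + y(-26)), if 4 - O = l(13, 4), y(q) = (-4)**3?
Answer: -17/63 ≈ -0.26984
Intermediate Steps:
G(w, p) = w/7
y(q) = -64
X(m) = 1
l(S, n) = -S (l(S, n) = S*(-1) = -S)
O = 17 (O = 4 - (-1)*13 = 4 - 1*(-13) = 4 + 13 = 17)
O/(X(G(-5, -7)) + y(-26)) = 17/(1 - 64) = 17/(-63) = -1/63*17 = -17/63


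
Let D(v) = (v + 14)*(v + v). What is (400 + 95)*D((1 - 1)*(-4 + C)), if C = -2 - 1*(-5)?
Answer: 0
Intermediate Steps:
C = 3 (C = -2 + 5 = 3)
D(v) = 2*v*(14 + v) (D(v) = (14 + v)*(2*v) = 2*v*(14 + v))
(400 + 95)*D((1 - 1)*(-4 + C)) = (400 + 95)*(2*((1 - 1)*(-4 + 3))*(14 + (1 - 1)*(-4 + 3))) = 495*(2*(0*(-1))*(14 + 0*(-1))) = 495*(2*0*(14 + 0)) = 495*(2*0*14) = 495*0 = 0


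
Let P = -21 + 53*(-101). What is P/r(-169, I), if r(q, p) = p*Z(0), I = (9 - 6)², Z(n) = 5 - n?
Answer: -5374/45 ≈ -119.42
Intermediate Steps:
P = -5374 (P = -21 - 5353 = -5374)
I = 9 (I = 3² = 9)
r(q, p) = 5*p (r(q, p) = p*(5 - 1*0) = p*(5 + 0) = p*5 = 5*p)
P/r(-169, I) = -5374/(5*9) = -5374/45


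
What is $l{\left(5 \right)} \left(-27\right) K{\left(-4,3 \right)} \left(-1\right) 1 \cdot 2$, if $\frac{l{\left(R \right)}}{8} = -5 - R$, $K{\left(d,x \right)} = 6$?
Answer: $-25920$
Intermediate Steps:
$l{\left(R \right)} = -40 - 8 R$ ($l{\left(R \right)} = 8 \left(-5 - R\right) = -40 - 8 R$)
$l{\left(5 \right)} \left(-27\right) K{\left(-4,3 \right)} \left(-1\right) 1 \cdot 2 = \left(-40 - 40\right) \left(-27\right) 6 \left(-1\right) 1 \cdot 2 = \left(-40 - 40\right) \left(-27\right) \left(\left(-6\right) 2\right) = \left(-80\right) \left(-27\right) \left(-12\right) = 2160 \left(-12\right) = -25920$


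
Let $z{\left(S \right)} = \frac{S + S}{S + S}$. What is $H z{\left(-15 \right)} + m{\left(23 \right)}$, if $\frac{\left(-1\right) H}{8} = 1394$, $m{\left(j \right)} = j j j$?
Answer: $1015$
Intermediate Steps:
$m{\left(j \right)} = j^{3}$ ($m{\left(j \right)} = j^{2} j = j^{3}$)
$H = -11152$ ($H = \left(-8\right) 1394 = -11152$)
$z{\left(S \right)} = 1$ ($z{\left(S \right)} = \frac{2 S}{2 S} = 2 S \frac{1}{2 S} = 1$)
$H z{\left(-15 \right)} + m{\left(23 \right)} = \left(-11152\right) 1 + 23^{3} = -11152 + 12167 = 1015$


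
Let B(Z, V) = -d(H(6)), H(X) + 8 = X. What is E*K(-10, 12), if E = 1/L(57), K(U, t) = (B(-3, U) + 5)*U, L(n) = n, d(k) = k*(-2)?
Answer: -10/57 ≈ -0.17544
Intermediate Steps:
H(X) = -8 + X
d(k) = -2*k
B(Z, V) = -4 (B(Z, V) = -(-2)*(-8 + 6) = -(-2)*(-2) = -1*4 = -4)
K(U, t) = U (K(U, t) = (-4 + 5)*U = 1*U = U)
E = 1/57 ≈ 0.017544
E*K(-10, 12) = (1/57)*(-10) = -10/57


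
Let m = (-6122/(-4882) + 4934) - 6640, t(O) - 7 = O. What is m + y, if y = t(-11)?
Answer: -4171049/2441 ≈ -1708.7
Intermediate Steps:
t(O) = 7 + O
y = -4 (y = 7 - 11 = -4)
m = -4161285/2441 (m = (-6122*(-1/4882) + 4934) - 6640 = (3061/2441 + 4934) - 6640 = 12046955/2441 - 6640 = -4161285/2441 ≈ -1704.7)
m + y = -4161285/2441 - 4 = -4171049/2441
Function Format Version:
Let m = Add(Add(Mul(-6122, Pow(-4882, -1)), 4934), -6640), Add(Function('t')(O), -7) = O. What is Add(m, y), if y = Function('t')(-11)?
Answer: Rational(-4171049, 2441) ≈ -1708.7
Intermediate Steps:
Function('t')(O) = Add(7, O)
y = -4 (y = Add(7, -11) = -4)
m = Rational(-4161285, 2441) (m = Add(Add(Mul(-6122, Rational(-1, 4882)), 4934), -6640) = Add(Add(Rational(3061, 2441), 4934), -6640) = Add(Rational(12046955, 2441), -6640) = Rational(-4161285, 2441) ≈ -1704.7)
Add(m, y) = Add(Rational(-4161285, 2441), -4) = Rational(-4171049, 2441)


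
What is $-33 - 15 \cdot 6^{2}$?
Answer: $-573$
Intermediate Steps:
$-33 - 15 \cdot 6^{2} = -33 - 540 = -573$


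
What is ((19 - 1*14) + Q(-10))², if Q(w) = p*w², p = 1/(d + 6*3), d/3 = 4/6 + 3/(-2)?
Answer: 126025/961 ≈ 131.14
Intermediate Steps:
d = -5/2 (d = 3*(4/6 + 3/(-2)) = 3*(4*(⅙) + 3*(-½)) = 3*(⅔ - 3/2) = 3*(-⅚) = -5/2 ≈ -2.5000)
p = 2/31 (p = 1/(-5/2 + 6*3) = 1/(-5/2 + 18) = 1/(31/2) = 2/31 ≈ 0.064516)
Q(w) = 2*w²/31
((19 - 1*14) + Q(-10))² = ((19 - 1*14) + (2/31)*(-10)²)² = ((19 - 14) + (2/31)*100)² = (5 + 200/31)² = (355/31)² = 126025/961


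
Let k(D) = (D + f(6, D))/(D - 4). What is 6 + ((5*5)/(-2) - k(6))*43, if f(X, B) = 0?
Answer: -1321/2 ≈ -660.50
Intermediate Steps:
k(D) = D/(-4 + D) (k(D) = (D + 0)/(D - 4) = D/(-4 + D))
6 + ((5*5)/(-2) - k(6))*43 = 6 + ((5*5)/(-2) - 6/(-4 + 6))*43 = 6 + (-½*25 - 6/2)*43 = 6 + (-25/2 - 6/2)*43 = 6 + (-25/2 - 1*3)*43 = 6 + (-25/2 - 3)*43 = 6 - 31/2*43 = 6 - 1333/2 = -1321/2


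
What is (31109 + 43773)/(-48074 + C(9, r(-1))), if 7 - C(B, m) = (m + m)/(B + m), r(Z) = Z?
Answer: -299528/192267 ≈ -1.5579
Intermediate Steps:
C(B, m) = 7 - 2*m/(B + m) (C(B, m) = 7 - (m + m)/(B + m) = 7 - 2*m/(B + m))
(31109 + 43773)/(-48074 + C(9, r(-1))) = (31109 + 43773)/(-48074 + (5*(-1) + 7*9)/(9 - 1)) = 74882/(-48074 + (-5 + 63)/8) = 74882/(-48074 + (1/8)*58) = 74882/(-48074 + 29/4) = 74882/(-192267/4) = 74882*(-4/192267) = -299528/192267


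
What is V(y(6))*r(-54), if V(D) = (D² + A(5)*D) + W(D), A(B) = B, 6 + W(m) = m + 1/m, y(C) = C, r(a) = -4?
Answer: -794/3 ≈ -264.67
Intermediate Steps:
W(m) = -6 + m + 1/m (W(m) = -6 + (m + 1/m) = -6 + m + 1/m)
V(D) = -6 + 1/D + D² + 6*D (V(D) = (D² + 5*D) + (-6 + D + 1/D) = -6 + 1/D + D² + 6*D)
V(y(6))*r(-54) = (-6 + 1/6 + 6² + 6*6)*(-4) = (-6 + ⅙ + 36 + 36)*(-4) = (397/6)*(-4) = -794/3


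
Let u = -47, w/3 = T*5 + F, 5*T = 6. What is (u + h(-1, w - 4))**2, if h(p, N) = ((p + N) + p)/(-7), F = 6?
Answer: 128881/49 ≈ 2630.2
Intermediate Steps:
T = 6/5 (T = (1/5)*6 = 6/5 ≈ 1.2000)
w = 36 (w = 3*((6/5)*5 + 6) = 3*(6 + 6) = 3*12 = 36)
h(p, N) = -2*p/7 - N/7 (h(p, N) = ((N + p) + p)*(-1/7) = (N + 2*p)*(-1/7) = -2*p/7 - N/7)
(u + h(-1, w - 4))**2 = (-47 + (-2/7*(-1) - (36 - 4)/7))**2 = (-47 + (2/7 - 1/7*32))**2 = (-47 + (2/7 - 32/7))**2 = (-47 - 30/7)**2 = (-359/7)**2 = 128881/49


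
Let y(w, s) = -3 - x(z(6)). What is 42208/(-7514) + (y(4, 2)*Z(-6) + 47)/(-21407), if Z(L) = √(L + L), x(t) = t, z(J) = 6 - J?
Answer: -451949907/80426099 + 6*I*√3/21407 ≈ -5.6194 + 0.00048546*I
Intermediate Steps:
Z(L) = √2*√L (Z(L) = √(2*L) = √2*√L)
y(w, s) = -3 (y(w, s) = -3 - (6 - 1*6) = -3 - (6 - 6) = -3 - 1*0 = -3 + 0 = -3)
42208/(-7514) + (y(4, 2)*Z(-6) + 47)/(-21407) = 42208/(-7514) + (-3*√2*√(-6) + 47)/(-21407) = 42208*(-1/7514) + (-3*√2*I*√6 + 47)*(-1/21407) = -21104/3757 + (-6*I*√3 + 47)*(-1/21407) = -21104/3757 + (47 - 6*I*√3)*(-1/21407) = -21104/3757 + (-47/21407 + 6*I*√3/21407) = -451949907/80426099 + 6*I*√3/21407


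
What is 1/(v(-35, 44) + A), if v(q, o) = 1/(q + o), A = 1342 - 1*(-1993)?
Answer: 9/30016 ≈ 0.00029984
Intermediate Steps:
A = 3335 (A = 1342 + 1993 = 3335)
v(q, o) = 1/(o + q)
1/(v(-35, 44) + A) = 1/(1/(44 - 35) + 3335) = 1/(1/9 + 3335) = 1/(⅑ + 3335) = 1/(30016/9) = 9/30016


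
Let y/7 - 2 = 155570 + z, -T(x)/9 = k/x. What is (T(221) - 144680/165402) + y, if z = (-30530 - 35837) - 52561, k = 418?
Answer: 4687849343566/18276921 ≈ 2.5649e+5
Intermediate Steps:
z = -118928 (z = -66367 - 52561 = -118928)
T(x) = -3762/x
y = 256508 (y = 14 + 7*(155570 - 118928) = 14 + 7*36642 = 14 + 256494 = 256508)
(T(221) - 144680/165402) + y = (-3762/221 - 144680/165402) + 256508 = (-3762*1/221 - 144680*1/165402) + 256508 = (-3762/221 - 72340/82701) + 256508 = -327108302/18276921 + 256508 = 4687849343566/18276921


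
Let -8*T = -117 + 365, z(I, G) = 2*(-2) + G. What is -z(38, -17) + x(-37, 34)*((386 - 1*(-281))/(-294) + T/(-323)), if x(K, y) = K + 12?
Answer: 7152377/94962 ≈ 75.318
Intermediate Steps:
x(K, y) = 12 + K
z(I, G) = -4 + G
T = -31 (T = -(-117 + 365)/8 = -⅛*248 = -31)
-z(38, -17) + x(-37, 34)*((386 - 1*(-281))/(-294) + T/(-323)) = -(-4 - 17) + (12 - 37)*((386 - 1*(-281))/(-294) - 31/(-323)) = -1*(-21) - 25*((386 + 281)*(-1/294) - 31*(-1/323)) = 21 - 25*(667*(-1/294) + 31/323) = 21 - 25*(-667/294 + 31/323) = 21 - 25*(-206327/94962) = 21 + 5158175/94962 = 7152377/94962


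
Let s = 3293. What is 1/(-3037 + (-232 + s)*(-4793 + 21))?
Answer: -1/14610129 ≈ -6.8446e-8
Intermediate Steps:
1/(-3037 + (-232 + s)*(-4793 + 21)) = 1/(-3037 + (-232 + 3293)*(-4793 + 21)) = 1/(-3037 + 3061*(-4772)) = 1/(-3037 - 14607092) = 1/(-14610129) = -1/14610129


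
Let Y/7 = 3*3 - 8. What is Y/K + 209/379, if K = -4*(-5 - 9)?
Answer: 2051/3032 ≈ 0.67645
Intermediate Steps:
Y = 7 (Y = 7*(3*3 - 8) = 7*(9 - 8) = 7*1 = 7)
K = 56 (K = -4*(-14) = 56)
Y/K + 209/379 = 7/56 + 209/379 = 7*(1/56) + 209*(1/379) = 1/8 + 209/379 = 2051/3032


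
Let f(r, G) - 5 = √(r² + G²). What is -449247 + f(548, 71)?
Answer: -449242 + √305345 ≈ -4.4869e+5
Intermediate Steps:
f(r, G) = 5 + √(G² + r²) (f(r, G) = 5 + √(r² + G²) = 5 + √(G² + r²))
-449247 + f(548, 71) = -449247 + (5 + √(71² + 548²)) = -449247 + (5 + √(5041 + 300304)) = -449247 + (5 + √305345) = -449242 + √305345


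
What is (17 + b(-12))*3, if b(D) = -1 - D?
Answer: 84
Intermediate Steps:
(17 + b(-12))*3 = (17 + (-1 - 1*(-12)))*3 = (17 + (-1 + 12))*3 = (17 + 11)*3 = 28*3 = 84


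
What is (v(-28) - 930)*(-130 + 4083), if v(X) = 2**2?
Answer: -3660478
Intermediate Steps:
v(X) = 4
(v(-28) - 930)*(-130 + 4083) = (4 - 930)*(-130 + 4083) = -926*3953 = -3660478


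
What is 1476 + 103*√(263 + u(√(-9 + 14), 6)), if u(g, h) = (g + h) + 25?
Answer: 1476 + 103*√(294 + √5) ≈ 3248.8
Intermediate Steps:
u(g, h) = 25 + g + h
1476 + 103*√(263 + u(√(-9 + 14), 6)) = 1476 + 103*√(263 + (25 + √(-9 + 14) + 6)) = 1476 + 103*√(263 + (25 + √5 + 6)) = 1476 + 103*√(263 + (31 + √5)) = 1476 + 103*√(294 + √5)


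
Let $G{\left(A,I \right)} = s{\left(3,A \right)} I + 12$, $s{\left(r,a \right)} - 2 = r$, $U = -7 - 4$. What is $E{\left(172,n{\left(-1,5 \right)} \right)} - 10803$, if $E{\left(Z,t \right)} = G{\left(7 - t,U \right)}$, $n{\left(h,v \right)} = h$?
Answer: $-10846$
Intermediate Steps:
$U = -11$
$s{\left(r,a \right)} = 2 + r$
$G{\left(A,I \right)} = 12 + 5 I$ ($G{\left(A,I \right)} = \left(2 + 3\right) I + 12 = 5 I + 12 = 12 + 5 I$)
$E{\left(Z,t \right)} = -43$ ($E{\left(Z,t \right)} = 12 + 5 \left(-11\right) = 12 - 55 = -43$)
$E{\left(172,n{\left(-1,5 \right)} \right)} - 10803 = -43 - 10803 = -10846$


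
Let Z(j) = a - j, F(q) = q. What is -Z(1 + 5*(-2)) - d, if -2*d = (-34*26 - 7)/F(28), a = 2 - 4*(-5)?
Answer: -2627/56 ≈ -46.911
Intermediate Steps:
a = 22 (a = 2 + 20 = 22)
Z(j) = 22 - j
d = 891/56 (d = -(-34*26 - 7)/(2*28) = -(-884 - 7)/(2*28) = -(-891)/(2*28) = -1/2*(-891/28) = 891/56 ≈ 15.911)
-Z(1 + 5*(-2)) - d = -(22 - (1 + 5*(-2))) - 1*891/56 = -(22 - (1 - 10)) - 891/56 = -(22 - 1*(-9)) - 891/56 = -(22 + 9) - 891/56 = -1*31 - 891/56 = -31 - 891/56 = -2627/56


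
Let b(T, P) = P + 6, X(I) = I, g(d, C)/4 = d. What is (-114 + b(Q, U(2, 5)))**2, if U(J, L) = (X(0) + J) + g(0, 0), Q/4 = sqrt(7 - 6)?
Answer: 11236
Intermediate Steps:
g(d, C) = 4*d
Q = 4 (Q = 4*sqrt(7 - 6) = 4*sqrt(1) = 4*1 = 4)
U(J, L) = J (U(J, L) = (0 + J) + 4*0 = J + 0 = J)
b(T, P) = 6 + P
(-114 + b(Q, U(2, 5)))**2 = (-114 + (6 + 2))**2 = (-114 + 8)**2 = (-106)**2 = 11236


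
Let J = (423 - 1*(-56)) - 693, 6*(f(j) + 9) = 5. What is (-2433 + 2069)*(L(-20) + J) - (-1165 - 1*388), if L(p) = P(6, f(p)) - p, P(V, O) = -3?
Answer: 73261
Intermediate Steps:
f(j) = -49/6 (f(j) = -9 + (⅙)*5 = -9 + ⅚ = -49/6)
J = -214 (J = (423 + 56) - 693 = 479 - 693 = -214)
L(p) = -3 - p
(-2433 + 2069)*(L(-20) + J) - (-1165 - 1*388) = (-2433 + 2069)*((-3 - 1*(-20)) - 214) - (-1165 - 1*388) = -364*((-3 + 20) - 214) - (-1165 - 388) = -364*(17 - 214) - 1*(-1553) = -364*(-197) + 1553 = 71708 + 1553 = 73261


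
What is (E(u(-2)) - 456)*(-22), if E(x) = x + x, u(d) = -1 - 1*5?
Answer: 10296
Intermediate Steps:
u(d) = -6 (u(d) = -1 - 5 = -6)
E(x) = 2*x
(E(u(-2)) - 456)*(-22) = (2*(-6) - 456)*(-22) = (-12 - 456)*(-22) = -468*(-22) = 10296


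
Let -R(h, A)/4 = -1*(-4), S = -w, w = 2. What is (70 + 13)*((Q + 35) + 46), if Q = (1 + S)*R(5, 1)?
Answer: 8051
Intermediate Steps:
S = -2 (S = -1*2 = -2)
R(h, A) = -16 (R(h, A) = -(-4)*(-4) = -4*4 = -16)
Q = 16 (Q = (1 - 2)*(-16) = -1*(-16) = 16)
(70 + 13)*((Q + 35) + 46) = (70 + 13)*((16 + 35) + 46) = 83*(51 + 46) = 83*97 = 8051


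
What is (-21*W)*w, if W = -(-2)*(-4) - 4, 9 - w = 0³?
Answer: 2268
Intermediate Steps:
w = 9 (w = 9 - 1*0³ = 9 - 1*0 = 9 + 0 = 9)
W = -12 (W = -2*4 - 4 = -8 - 4 = -12)
(-21*W)*w = -21*(-12)*9 = 252*9 = 2268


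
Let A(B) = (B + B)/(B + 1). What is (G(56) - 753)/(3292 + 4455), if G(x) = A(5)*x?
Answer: -1979/23241 ≈ -0.085151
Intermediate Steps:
A(B) = 2*B/(1 + B) (A(B) = (2*B)/(1 + B) = 2*B/(1 + B))
G(x) = 5*x/3 (G(x) = (2*5/(1 + 5))*x = (2*5/6)*x = (2*5*(1/6))*x = 5*x/3)
(G(56) - 753)/(3292 + 4455) = ((5/3)*56 - 753)/(3292 + 4455) = (280/3 - 753)/7747 = -1979/3*1/7747 = -1979/23241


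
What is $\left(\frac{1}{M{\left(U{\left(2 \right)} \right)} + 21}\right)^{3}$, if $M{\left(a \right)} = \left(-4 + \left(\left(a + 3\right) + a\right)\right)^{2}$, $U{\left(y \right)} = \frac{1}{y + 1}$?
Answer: $\frac{729}{6859000} \approx 0.00010628$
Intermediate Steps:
$U{\left(y \right)} = \frac{1}{1 + y}$
$M{\left(a \right)} = \left(-1 + 2 a\right)^{2}$ ($M{\left(a \right)} = \left(-4 + \left(\left(3 + a\right) + a\right)\right)^{2} = \left(-4 + \left(3 + 2 a\right)\right)^{2} = \left(-1 + 2 a\right)^{2}$)
$\left(\frac{1}{M{\left(U{\left(2 \right)} \right)} + 21}\right)^{3} = \left(\frac{1}{\left(-1 + \frac{2}{1 + 2}\right)^{2} + 21}\right)^{3} = \left(\frac{1}{\left(-1 + \frac{2}{3}\right)^{2} + 21}\right)^{3} = \left(\frac{1}{\left(- \frac{1}{3}\right)^{2} + 21}\right)^{3} = \left(\frac{1}{\frac{1}{9} + 21}\right)^{3} = \left(\frac{1}{\frac{190}{9}}\right)^{3} = \left(\frac{9}{190}\right)^{3} = \frac{729}{6859000}$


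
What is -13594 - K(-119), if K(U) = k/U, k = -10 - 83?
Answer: -1617779/119 ≈ -13595.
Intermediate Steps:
k = -93
K(U) = -93/U
-13594 - K(-119) = -13594 - (-93)/(-119) = -13594 - (-93)*(-1)/119 = -13594 - 1*93/119 = -13594 - 93/119 = -1617779/119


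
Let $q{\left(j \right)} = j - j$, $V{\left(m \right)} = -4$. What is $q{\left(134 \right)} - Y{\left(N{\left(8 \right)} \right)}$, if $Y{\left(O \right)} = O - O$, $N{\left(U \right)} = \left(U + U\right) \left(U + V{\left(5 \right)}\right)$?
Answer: $0$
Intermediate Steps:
$N{\left(U \right)} = 2 U \left(-4 + U\right)$ ($N{\left(U \right)} = \left(U + U\right) \left(U - 4\right) = 2 U \left(-4 + U\right)$)
$q{\left(j \right)} = 0$
$Y{\left(O \right)} = 0$
$q{\left(134 \right)} - Y{\left(N{\left(8 \right)} \right)} = 0 - 0 = 0 + 0 = 0$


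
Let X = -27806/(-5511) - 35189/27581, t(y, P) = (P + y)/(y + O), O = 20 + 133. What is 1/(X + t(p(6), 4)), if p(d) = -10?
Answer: 1975985583/7365970705 ≈ 0.26826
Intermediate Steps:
O = 153
t(y, P) = (P + y)/(153 + y) (t(y, P) = (P + y)/(y + 153) = (P + y)/(153 + y))
X = 572990707/151998891 (X = -27806*(-1/5511) - 35189*1/27581 = 27806/5511 - 35189/27581 = 572990707/151998891 ≈ 3.7697)
1/(X + t(p(6), 4)) = 1/(572990707/151998891 + (4 - 10)/(153 - 10)) = 1/(572990707/151998891 - 6/143) = 1/(7365970705/1975985583) = 1975985583/7365970705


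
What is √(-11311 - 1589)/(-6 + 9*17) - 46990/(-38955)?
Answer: 9398/7791 + 10*I*√129/147 ≈ 1.2063 + 0.77264*I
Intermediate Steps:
√(-11311 - 1589)/(-6 + 9*17) - 46990/(-38955) = √(-12900)/(-6 + 153) - 46990*(-1/38955) = (10*I*√129)/147 + 9398/7791 = (10*I*√129)*(1/147) + 9398/7791 = 10*I*√129/147 + 9398/7791 = 9398/7791 + 10*I*√129/147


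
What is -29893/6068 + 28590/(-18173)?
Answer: -716729609/110273764 ≈ -6.4995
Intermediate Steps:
-29893/6068 + 28590/(-18173) = -29893*1/6068 + 28590*(-1/18173) = -29893/6068 - 28590/18173 = -716729609/110273764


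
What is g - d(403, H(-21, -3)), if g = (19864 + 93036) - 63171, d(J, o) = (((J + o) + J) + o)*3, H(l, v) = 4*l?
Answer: 47815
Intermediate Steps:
d(J, o) = 6*J + 6*o (d(J, o) = ((o + 2*J) + o)*3 = (2*J + 2*o)*3 = 6*J + 6*o)
g = 49729 (g = 112900 - 63171 = 49729)
g - d(403, H(-21, -3)) = 49729 - (6*403 + 6*(4*(-21))) = 49729 - (2418 + 6*(-84)) = 49729 - (2418 - 504) = 49729 - 1*1914 = 49729 - 1914 = 47815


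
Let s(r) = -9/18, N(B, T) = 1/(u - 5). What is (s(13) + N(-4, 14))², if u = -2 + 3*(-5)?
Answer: 36/121 ≈ 0.29752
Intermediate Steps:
u = -17 (u = -2 - 15 = -17)
N(B, T) = -1/22 (N(B, T) = 1/(-17 - 5) = 1/(-22) = -1/22)
s(r) = -½ (s(r) = -9*1/18 = -½)
(s(13) + N(-4, 14))² = (-½ - 1/22)² = (-6/11)² = 36/121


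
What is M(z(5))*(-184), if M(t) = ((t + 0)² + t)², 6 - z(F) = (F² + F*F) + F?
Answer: -1017870336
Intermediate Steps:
z(F) = 6 - F - 2*F² (z(F) = 6 - ((F² + F*F) + F) = 6 - ((F² + F²) + F) = 6 - (2*F² + F) = 6 - (F + 2*F²) = 6 + (-F - 2*F²) = 6 - F - 2*F²)
M(t) = (t + t²)² (M(t) = (t² + t)² = (t + t²)²)
M(z(5))*(-184) = ((6 - 1*5 - 2*5²)²*(1 + (6 - 1*5 - 2*5²))²)*(-184) = ((6 - 5 - 2*25)²*(1 + (6 - 5 - 2*25))²)*(-184) = ((6 - 5 - 50)²*(1 + (6 - 5 - 50))²)*(-184) = ((-49)²*(1 - 49)²)*(-184) = (2401*(-48)²)*(-184) = (2401*2304)*(-184) = 5531904*(-184) = -1017870336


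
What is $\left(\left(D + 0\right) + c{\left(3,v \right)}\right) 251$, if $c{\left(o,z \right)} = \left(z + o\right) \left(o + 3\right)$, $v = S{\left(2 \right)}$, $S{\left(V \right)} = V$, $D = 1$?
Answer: $7781$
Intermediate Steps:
$v = 2$
$c{\left(o,z \right)} = \left(3 + o\right) \left(o + z\right)$ ($c{\left(o,z \right)} = \left(o + z\right) \left(3 + o\right) = \left(3 + o\right) \left(o + z\right)$)
$\left(\left(D + 0\right) + c{\left(3,v \right)}\right) 251 = \left(\left(1 + 0\right) + \left(3^{2} + 3 \cdot 3 + 3 \cdot 2 + 3 \cdot 2\right)\right) 251 = \left(1 + \left(9 + 9 + 6 + 6\right)\right) 251 = \left(1 + 30\right) 251 = 31 \cdot 251 = 7781$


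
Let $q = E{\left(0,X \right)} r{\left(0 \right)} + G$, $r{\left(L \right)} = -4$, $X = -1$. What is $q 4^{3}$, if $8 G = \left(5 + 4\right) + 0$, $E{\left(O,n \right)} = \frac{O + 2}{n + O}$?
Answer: $584$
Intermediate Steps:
$E{\left(O,n \right)} = \frac{2 + O}{O + n}$
$G = \frac{9}{8}$ ($G = \frac{\left(5 + 4\right) + 0}{8} = \frac{9 + 0}{8} = \frac{1}{8} \cdot 9 = \frac{9}{8} \approx 1.125$)
$q = \frac{73}{8}$ ($q = \frac{2 + 0}{0 - 1} \left(-4\right) + \frac{9}{8} = \frac{1}{-1} \cdot 2 \left(-4\right) + \frac{9}{8} = \left(-1\right) 2 \left(-4\right) + \frac{9}{8} = \left(-2\right) \left(-4\right) + \frac{9}{8} = 8 + \frac{9}{8} = \frac{73}{8} \approx 9.125$)
$q 4^{3} = \frac{73 \cdot 4^{3}}{8} = \frac{73}{8} \cdot 64 = 584$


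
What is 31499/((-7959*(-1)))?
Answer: 31499/7959 ≈ 3.9577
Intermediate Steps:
31499/((-7959*(-1))) = 31499/7959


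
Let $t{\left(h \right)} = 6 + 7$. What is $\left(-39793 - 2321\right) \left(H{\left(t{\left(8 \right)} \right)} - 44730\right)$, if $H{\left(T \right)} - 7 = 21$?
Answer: $1882580028$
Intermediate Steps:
$t{\left(h \right)} = 13$
$H{\left(T \right)} = 28$ ($H{\left(T \right)} = 7 + 21 = 28$)
$\left(-39793 - 2321\right) \left(H{\left(t{\left(8 \right)} \right)} - 44730\right) = \left(-39793 - 2321\right) \left(28 - 44730\right) = \left(-42114\right) \left(-44702\right) = 1882580028$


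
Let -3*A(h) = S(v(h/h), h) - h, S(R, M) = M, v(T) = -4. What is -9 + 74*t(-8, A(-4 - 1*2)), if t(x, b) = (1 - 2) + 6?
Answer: 361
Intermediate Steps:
A(h) = 0 (A(h) = -(h - h)/3 = -⅓*0 = 0)
t(x, b) = 5 (t(x, b) = -1 + 6 = 5)
-9 + 74*t(-8, A(-4 - 1*2)) = -9 + 74*5 = -9 + 370 = 361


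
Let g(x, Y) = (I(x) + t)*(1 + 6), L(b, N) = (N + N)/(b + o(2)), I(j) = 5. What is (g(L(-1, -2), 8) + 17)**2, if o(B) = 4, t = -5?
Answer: 289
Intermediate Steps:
L(b, N) = 2*N/(4 + b) (L(b, N) = (N + N)/(b + 4) = (2*N)/(4 + b) = 2*N/(4 + b))
g(x, Y) = 0 (g(x, Y) = (5 - 5)*(1 + 6) = 0*7 = 0)
(g(L(-1, -2), 8) + 17)**2 = (0 + 17)**2 = 17**2 = 289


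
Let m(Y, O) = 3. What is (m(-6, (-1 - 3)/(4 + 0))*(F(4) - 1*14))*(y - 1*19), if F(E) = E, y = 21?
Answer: -60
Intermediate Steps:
(m(-6, (-1 - 3)/(4 + 0))*(F(4) - 1*14))*(y - 1*19) = (3*(4 - 1*14))*(21 - 1*19) = (3*(4 - 14))*(21 - 19) = (3*(-10))*2 = -30*2 = -60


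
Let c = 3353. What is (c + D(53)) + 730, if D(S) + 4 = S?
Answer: 4132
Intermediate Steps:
D(S) = -4 + S
(c + D(53)) + 730 = (3353 + (-4 + 53)) + 730 = (3353 + 49) + 730 = 3402 + 730 = 4132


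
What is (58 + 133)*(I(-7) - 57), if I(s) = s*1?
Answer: -12224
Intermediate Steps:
I(s) = s
(58 + 133)*(I(-7) - 57) = (58 + 133)*(-7 - 57) = 191*(-64) = -12224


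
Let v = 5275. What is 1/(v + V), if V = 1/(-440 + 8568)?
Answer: 8128/42875201 ≈ 0.00018957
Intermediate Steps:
V = 1/8128 ≈ 0.00012303
1/(v + V) = 1/(5275 + 1/8128) = 1/(42875201/8128) = 8128/42875201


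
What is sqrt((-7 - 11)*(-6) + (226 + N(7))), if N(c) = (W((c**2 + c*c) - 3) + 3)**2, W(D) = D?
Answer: sqrt(9938) ≈ 99.689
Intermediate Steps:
N(c) = 4*c**4 (N(c) = (((c**2 + c*c) - 3) + 3)**2 = (((c**2 + c**2) - 3) + 3)**2 = ((2*c**2 - 3) + 3)**2 = ((-3 + 2*c**2) + 3)**2 = (2*c**2)**2 = 4*c**4)
sqrt((-7 - 11)*(-6) + (226 + N(7))) = sqrt((-7 - 11)*(-6) + (226 + 4*7**4)) = sqrt(-18*(-6) + (226 + 4*2401)) = sqrt(108 + (226 + 9604)) = sqrt(108 + 9830) = sqrt(9938)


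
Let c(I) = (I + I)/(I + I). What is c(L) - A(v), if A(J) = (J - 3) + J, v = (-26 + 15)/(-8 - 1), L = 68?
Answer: 14/9 ≈ 1.5556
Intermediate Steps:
v = 11/9 (v = -11/(-9) = -11*(-⅑) = 11/9 ≈ 1.2222)
A(J) = -3 + 2*J (A(J) = (-3 + J) + J = -3 + 2*J)
c(I) = 1 (c(I) = (2*I)/((2*I)) = (2*I)*(1/(2*I)) = 1)
c(L) - A(v) = 1 - (-3 + 2*(11/9)) = 1 - (-3 + 22/9) = 1 - 1*(-5/9) = 1 + 5/9 = 14/9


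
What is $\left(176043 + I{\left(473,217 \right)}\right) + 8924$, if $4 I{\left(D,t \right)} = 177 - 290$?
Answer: $\frac{739755}{4} \approx 1.8494 \cdot 10^{5}$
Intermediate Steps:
$I{\left(D,t \right)} = - \frac{113}{4}$ ($I{\left(D,t \right)} = \frac{177 - 290}{4} = \frac{1}{4} \left(-113\right) = - \frac{113}{4}$)
$\left(176043 + I{\left(473,217 \right)}\right) + 8924 = \left(176043 - \frac{113}{4}\right) + 8924 = \frac{704059}{4} + 8924 = \frac{739755}{4}$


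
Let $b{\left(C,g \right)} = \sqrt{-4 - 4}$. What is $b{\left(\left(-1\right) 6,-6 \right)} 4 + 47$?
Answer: $47 + 8 i \sqrt{2} \approx 47.0 + 11.314 i$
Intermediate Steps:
$b{\left(C,g \right)} = 2 i \sqrt{2}$ ($b{\left(C,g \right)} = \sqrt{-8} = 2 i \sqrt{2}$)
$b{\left(\left(-1\right) 6,-6 \right)} 4 + 47 = 2 i \sqrt{2} \cdot 4 + 47 = 8 i \sqrt{2} + 47 = 47 + 8 i \sqrt{2}$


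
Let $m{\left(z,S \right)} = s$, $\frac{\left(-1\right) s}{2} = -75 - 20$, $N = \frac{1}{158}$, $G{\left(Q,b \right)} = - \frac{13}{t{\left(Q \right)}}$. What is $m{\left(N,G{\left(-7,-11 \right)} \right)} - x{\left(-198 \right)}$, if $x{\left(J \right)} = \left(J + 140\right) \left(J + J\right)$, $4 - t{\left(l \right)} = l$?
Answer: $-22778$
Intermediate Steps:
$t{\left(l \right)} = 4 - l$
$G{\left(Q,b \right)} = - \frac{13}{4 - Q}$
$x{\left(J \right)} = 2 J \left(140 + J\right)$ ($x{\left(J \right)} = \left(140 + J\right) 2 J = 2 J \left(140 + J\right)$)
$N = \frac{1}{158} \approx 0.0063291$
$s = 190$ ($s = - 2 \left(-75 - 20\right) = \left(-2\right) \left(-95\right) = 190$)
$m{\left(z,S \right)} = 190$
$m{\left(N,G{\left(-7,-11 \right)} \right)} - x{\left(-198 \right)} = 190 - 2 \left(-198\right) \left(140 - 198\right) = 190 - 2 \left(-198\right) \left(-58\right) = 190 - 22968 = -22778$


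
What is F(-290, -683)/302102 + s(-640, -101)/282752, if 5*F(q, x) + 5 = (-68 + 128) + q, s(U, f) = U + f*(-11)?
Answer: 64500349/42709972352 ≈ 0.0015102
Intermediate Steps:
s(U, f) = U - 11*f
F(q, x) = 11 + q/5 (F(q, x) = -1 + ((-68 + 128) + q)/5 = -1 + (60 + q)/5 = -1 + (12 + q/5) = 11 + q/5)
F(-290, -683)/302102 + s(-640, -101)/282752 = (11 + (⅕)*(-290))/302102 + (-640 - 11*(-101))/282752 = (11 - 58)*(1/302102) + (-640 + 1111)*(1/282752) = -47*1/302102 + 471*(1/282752) = -47/302102 + 471/282752 = 64500349/42709972352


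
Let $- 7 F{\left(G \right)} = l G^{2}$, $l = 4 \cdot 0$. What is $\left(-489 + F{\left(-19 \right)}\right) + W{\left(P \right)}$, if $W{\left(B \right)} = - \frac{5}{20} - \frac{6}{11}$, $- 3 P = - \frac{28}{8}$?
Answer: $- \frac{21551}{44} \approx -489.8$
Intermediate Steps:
$P = \frac{7}{6}$ ($P = - \frac{\left(-28\right) \frac{1}{8}}{3} = \left(- \frac{1}{3}\right) \left(- \frac{7}{2}\right) = \frac{7}{6} \approx 1.1667$)
$W{\left(B \right)} = - \frac{35}{44}$ ($W{\left(B \right)} = \left(-5\right) \frac{1}{20} - \frac{6}{11} = - \frac{1}{4} - \frac{6}{11} = - \frac{35}{44}$)
$l = 0$
$F{\left(G \right)} = 0$ ($F{\left(G \right)} = - \frac{0 G^{2}}{7} = \left(- \frac{1}{7}\right) 0 = 0$)
$\left(-489 + F{\left(-19 \right)}\right) + W{\left(P \right)} = \left(-489 + 0\right) - \frac{35}{44} = -489 - \frac{35}{44} = - \frac{21551}{44}$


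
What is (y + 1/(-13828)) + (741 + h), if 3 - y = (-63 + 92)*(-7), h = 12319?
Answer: 183442247/13828 ≈ 13266.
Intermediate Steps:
y = 206 (y = 3 - (-63 + 92)*(-7) = 3 - 29*(-7) = 3 - 1*(-203) = 3 + 203 = 206)
(y + 1/(-13828)) + (741 + h) = (206 + 1/(-13828)) + (741 + 12319) = (206 - 1/13828) + 13060 = 2848567/13828 + 13060 = 183442247/13828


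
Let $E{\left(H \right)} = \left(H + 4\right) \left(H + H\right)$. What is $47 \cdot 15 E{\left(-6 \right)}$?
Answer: $16920$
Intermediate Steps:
$E{\left(H \right)} = 2 H \left(4 + H\right)$ ($E{\left(H \right)} = \left(4 + H\right) 2 H = 2 H \left(4 + H\right)$)
$47 \cdot 15 E{\left(-6 \right)} = 47 \cdot 15 \cdot 2 \left(-6\right) \left(4 - 6\right) = 705 \cdot 2 \left(-6\right) \left(-2\right) = 705 \cdot 24 = 16920$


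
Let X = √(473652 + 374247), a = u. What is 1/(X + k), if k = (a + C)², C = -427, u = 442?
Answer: -25/88586 + √94211/265758 ≈ 0.00087274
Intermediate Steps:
a = 442
X = 3*√94211 (X = √847899 = 3*√94211 ≈ 920.81)
k = 225 (k = (442 - 427)² = 15² = 225)
1/(X + k) = 1/(3*√94211 + 225) = 1/(225 + 3*√94211)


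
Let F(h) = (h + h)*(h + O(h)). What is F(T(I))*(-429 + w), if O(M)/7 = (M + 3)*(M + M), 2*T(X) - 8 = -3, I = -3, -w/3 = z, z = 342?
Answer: -1418625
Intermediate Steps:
w = -1026 (w = -3*342 = -1026)
T(X) = 5/2 (T(X) = 4 + (½)*(-3) = 4 - 3/2 = 5/2)
O(M) = 14*M*(3 + M) (O(M) = 7*((M + 3)*(M + M)) = 7*((3 + M)*(2*M)) = 7*(2*M*(3 + M)) = 14*M*(3 + M))
F(h) = 2*h*(h + 14*h*(3 + h)) (F(h) = (h + h)*(h + 14*h*(3 + h)) = (2*h)*(h + 14*h*(3 + h)) = 2*h*(h + 14*h*(3 + h)))
F(T(I))*(-429 + w) = ((5/2)²*(86 + 28*(5/2)))*(-429 - 1026) = (25*(86 + 70)/4)*(-1455) = ((25/4)*156)*(-1455) = 975*(-1455) = -1418625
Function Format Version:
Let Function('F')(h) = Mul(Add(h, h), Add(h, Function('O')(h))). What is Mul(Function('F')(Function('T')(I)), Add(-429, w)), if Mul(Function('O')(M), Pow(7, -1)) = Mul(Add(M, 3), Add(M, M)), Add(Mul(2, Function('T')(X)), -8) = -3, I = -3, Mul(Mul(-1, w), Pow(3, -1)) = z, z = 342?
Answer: -1418625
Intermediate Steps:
w = -1026 (w = Mul(-3, 342) = -1026)
Function('T')(X) = Rational(5, 2) (Function('T')(X) = Add(4, Mul(Rational(1, 2), -3)) = Add(4, Rational(-3, 2)) = Rational(5, 2))
Function('O')(M) = Mul(14, M, Add(3, M)) (Function('O')(M) = Mul(7, Mul(Add(M, 3), Add(M, M))) = Mul(7, Mul(Add(3, M), Mul(2, M))) = Mul(7, Mul(2, M, Add(3, M))) = Mul(14, M, Add(3, M)))
Function('F')(h) = Mul(2, h, Add(h, Mul(14, h, Add(3, h)))) (Function('F')(h) = Mul(Add(h, h), Add(h, Mul(14, h, Add(3, h)))) = Mul(Mul(2, h), Add(h, Mul(14, h, Add(3, h)))) = Mul(2, h, Add(h, Mul(14, h, Add(3, h)))))
Mul(Function('F')(Function('T')(I)), Add(-429, w)) = Mul(Mul(Pow(Rational(5, 2), 2), Add(86, Mul(28, Rational(5, 2)))), Add(-429, -1026)) = Mul(Mul(Rational(25, 4), Add(86, 70)), -1455) = Mul(Mul(Rational(25, 4), 156), -1455) = Mul(975, -1455) = -1418625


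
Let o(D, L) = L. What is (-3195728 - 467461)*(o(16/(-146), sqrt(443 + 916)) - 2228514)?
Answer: 8163467971146 - 10989567*sqrt(151) ≈ 8.1633e+12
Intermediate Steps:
(-3195728 - 467461)*(o(16/(-146), sqrt(443 + 916)) - 2228514) = (-3195728 - 467461)*(sqrt(443 + 916) - 2228514) = -3663189*(sqrt(1359) - 2228514) = -3663189*(3*sqrt(151) - 2228514) = -3663189*(-2228514 + 3*sqrt(151)) = 8163467971146 - 10989567*sqrt(151)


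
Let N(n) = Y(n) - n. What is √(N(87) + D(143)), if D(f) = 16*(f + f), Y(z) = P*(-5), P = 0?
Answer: 67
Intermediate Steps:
Y(z) = 0 (Y(z) = 0*(-5) = 0)
D(f) = 32*f (D(f) = 16*(2*f) = 32*f)
N(n) = -n (N(n) = 0 - n = -n)
√(N(87) + D(143)) = √(-1*87 + 32*143) = √(-87 + 4576) = √4489 = 67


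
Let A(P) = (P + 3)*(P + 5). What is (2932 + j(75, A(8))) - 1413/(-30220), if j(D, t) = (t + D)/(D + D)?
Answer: 1329755591/453300 ≈ 2933.5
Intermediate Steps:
A(P) = (3 + P)*(5 + P)
j(D, t) = (D + t)/(2*D) (j(D, t) = (D + t)/((2*D)) = (D + t)*(1/(2*D)) = (D + t)/(2*D))
(2932 + j(75, A(8))) - 1413/(-30220) = (2932 + (½)*(75 + (15 + 8² + 8*8))/75) - 1413/(-30220) = (2932 + (½)*(1/75)*(75 + (15 + 64 + 64))) - 1413*(-1/30220) = (2932 + (½)*(1/75)*(75 + 143)) + 1413/30220 = (2932 + (½)*(1/75)*218) + 1413/30220 = (2932 + 109/75) + 1413/30220 = 220009/75 + 1413/30220 = 1329755591/453300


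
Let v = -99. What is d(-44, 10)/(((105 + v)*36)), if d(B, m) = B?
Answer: -11/54 ≈ -0.20370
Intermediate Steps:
d(-44, 10)/(((105 + v)*36)) = -44*1/(36*(105 - 99)) = -44/(6*36) = -44/216 = -44*1/216 = -11/54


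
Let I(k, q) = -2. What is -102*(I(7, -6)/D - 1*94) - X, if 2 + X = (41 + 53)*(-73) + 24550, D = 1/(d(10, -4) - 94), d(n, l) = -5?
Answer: -28294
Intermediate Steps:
D = -1/99 (D = 1/(-5 - 94) = 1/(-99) = -1/99 ≈ -0.010101)
X = 17686 (X = -2 + ((41 + 53)*(-73) + 24550) = -2 + (94*(-73) + 24550) = -2 + (-6862 + 24550) = -2 + 17688 = 17686)
-102*(I(7, -6)/D - 1*94) - X = -102*(-2/(-1/99) - 1*94) - 1*17686 = -102*(-2*(-99) - 94) - 17686 = -102*(198 - 94) - 17686 = -102*104 - 17686 = -10608 - 17686 = -28294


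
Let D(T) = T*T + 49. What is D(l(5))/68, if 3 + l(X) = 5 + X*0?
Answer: 53/68 ≈ 0.77941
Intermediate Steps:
l(X) = 2 (l(X) = -3 + (5 + X*0) = -3 + (5 + 0) = -3 + 5 = 2)
D(T) = 49 + T² (D(T) = T² + 49 = 49 + T²)
D(l(5))/68 = (49 + 2²)/68 = (49 + 4)*(1/68) = 53*(1/68) = 53/68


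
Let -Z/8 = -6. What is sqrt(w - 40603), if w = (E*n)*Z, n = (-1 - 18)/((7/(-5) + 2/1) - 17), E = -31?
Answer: I*sqrt(71151523)/41 ≈ 205.74*I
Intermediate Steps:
Z = 48 (Z = -8*(-6) = 48)
n = 95/82 (n = -19/((7*(-1/5) + 2*1) - 17) = -19/((-7/5 + 2) - 17) = -19/(3/5 - 17) = -19/(-82/5) = -19*(-5/82) = 95/82 ≈ 1.1585)
w = -70680/41 (w = -31*95/82*48 = -2945/82*48 = -70680/41 ≈ -1723.9)
sqrt(w - 40603) = sqrt(-70680/41 - 40603) = sqrt(-1735403/41) = I*sqrt(71151523)/41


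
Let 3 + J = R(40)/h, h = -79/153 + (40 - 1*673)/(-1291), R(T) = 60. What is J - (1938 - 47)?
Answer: -1079327/257 ≈ -4199.7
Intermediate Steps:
h = -5140/197523 (h = -79*1/153 + (40 - 673)*(-1/1291) = -79/153 - 633*(-1/1291) = -79/153 + 633/1291 = -5140/197523 ≈ -0.026022)
J = -593340/257 (J = -3 + 60/(-5140/197523) = -3 + 60*(-197523/5140) = -3 - 592569/257 = -593340/257 ≈ -2308.7)
J - (1938 - 47) = -593340/257 - (1938 - 47) = -593340/257 - 1*1891 = -593340/257 - 1891 = -1079327/257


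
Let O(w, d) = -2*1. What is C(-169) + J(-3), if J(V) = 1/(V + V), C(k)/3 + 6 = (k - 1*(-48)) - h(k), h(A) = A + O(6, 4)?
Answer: 791/6 ≈ 131.83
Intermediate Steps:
O(w, d) = -2
h(A) = -2 + A (h(A) = A - 2 = -2 + A)
C(k) = 132 (C(k) = -18 + 3*((k - 1*(-48)) - (-2 + k)) = -18 + 3*((k + 48) + (2 - k)) = -18 + 3*((48 + k) + (2 - k)) = -18 + 3*50 = -18 + 150 = 132)
J(V) = 1/(2*V)
C(-169) + J(-3) = 132 + (1/2)/(-3) = 132 + (1/2)*(-1/3) = 132 - 1/6 = 791/6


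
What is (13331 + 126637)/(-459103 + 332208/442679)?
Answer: -61960894272/203234924729 ≈ -0.30487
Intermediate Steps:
(13331 + 126637)/(-459103 + 332208/442679) = 139968/(-459103 + 332208*(1/442679)) = 139968/(-459103 + 332208/442679) = 139968/(-203234924729/442679) = 139968*(-442679/203234924729) = -61960894272/203234924729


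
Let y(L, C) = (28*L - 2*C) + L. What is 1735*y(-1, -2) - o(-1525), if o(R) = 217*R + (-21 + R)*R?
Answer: -2070100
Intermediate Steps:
o(R) = 217*R + R*(-21 + R)
y(L, C) = -2*C + 29*L (y(L, C) = (-2*C + 28*L) + L = -2*C + 29*L)
1735*y(-1, -2) - o(-1525) = 1735*(-2*(-2) + 29*(-1)) - (-1525)*(196 - 1525) = 1735*(4 - 29) - (-1525)*(-1329) = 1735*(-25) - 1*2026725 = -43375 - 2026725 = -2070100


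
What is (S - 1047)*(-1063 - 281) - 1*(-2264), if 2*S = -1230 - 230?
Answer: 2390552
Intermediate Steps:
S = -730 (S = (-1230 - 230)/2 = (½)*(-1460) = -730)
(S - 1047)*(-1063 - 281) - 1*(-2264) = (-730 - 1047)*(-1063 - 281) - 1*(-2264) = -1777*(-1344) + 2264 = 2388288 + 2264 = 2390552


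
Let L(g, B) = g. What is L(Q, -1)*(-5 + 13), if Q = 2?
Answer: 16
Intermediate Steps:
L(Q, -1)*(-5 + 13) = 2*(-5 + 13) = 2*8 = 16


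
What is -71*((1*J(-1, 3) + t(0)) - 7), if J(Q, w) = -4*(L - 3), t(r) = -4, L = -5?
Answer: -1491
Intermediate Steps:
J(Q, w) = 32 (J(Q, w) = -4*(-5 - 3) = -4*(-8) = 32)
-71*((1*J(-1, 3) + t(0)) - 7) = -71*((1*32 - 4) - 7) = -71*((32 - 4) - 7) = -71*(28 - 7) = -71*21 = -1491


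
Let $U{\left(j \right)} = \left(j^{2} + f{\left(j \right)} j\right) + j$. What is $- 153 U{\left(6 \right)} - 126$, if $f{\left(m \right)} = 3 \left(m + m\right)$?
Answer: $-39600$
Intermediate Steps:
$f{\left(m \right)} = 6 m$ ($f{\left(m \right)} = 3 \cdot 2 m = 6 m$)
$U{\left(j \right)} = j + 7 j^{2}$ ($U{\left(j \right)} = \left(j^{2} + 6 j j\right) + j = \left(j^{2} + 6 j^{2}\right) + j = 7 j^{2} + j = j + 7 j^{2}$)
$- 153 U{\left(6 \right)} - 126 = - 153 \cdot 6 \left(1 + 7 \cdot 6\right) - 126 = - 153 \cdot 6 \left(1 + 42\right) - 126 = - 153 \cdot 6 \cdot 43 - 126 = \left(-153\right) 258 - 126 = -39474 - 126 = -39600$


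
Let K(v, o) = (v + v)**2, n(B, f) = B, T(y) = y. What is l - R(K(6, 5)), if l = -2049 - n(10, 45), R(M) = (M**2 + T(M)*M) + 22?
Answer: -43553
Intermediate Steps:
K(v, o) = 4*v**2 (K(v, o) = (2*v)**2 = 4*v**2)
R(M) = 22 + 2*M**2 (R(M) = (M**2 + M*M) + 22 = (M**2 + M**2) + 22 = 2*M**2 + 22 = 22 + 2*M**2)
l = -2059 (l = -2049 - 1*10 = -2049 - 10 = -2059)
l - R(K(6, 5)) = -2059 - (22 + 2*(4*6**2)**2) = -2059 - (22 + 2*(4*36)**2) = -2059 - (22 + 2*144**2) = -2059 - (22 + 2*20736) = -2059 - (22 + 41472) = -2059 - 1*41494 = -2059 - 41494 = -43553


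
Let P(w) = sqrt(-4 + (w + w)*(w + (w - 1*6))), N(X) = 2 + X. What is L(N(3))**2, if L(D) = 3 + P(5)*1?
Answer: 81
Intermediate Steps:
P(w) = sqrt(-4 + 2*w*(-6 + 2*w)) (P(w) = sqrt(-4 + (2*w)*(w + (w - 6))) = sqrt(-4 + (2*w)*(w + (-6 + w))) = sqrt(-4 + (2*w)*(-6 + 2*w)) = sqrt(-4 + 2*w*(-6 + 2*w)))
L(D) = 9 (L(D) = 3 + (2*sqrt(-1 + 5**2 - 3*5))*1 = 3 + (2*sqrt(-1 + 25 - 15))*1 = 3 + (2*sqrt(9))*1 = 3 + (2*3)*1 = 3 + 6*1 = 3 + 6 = 9)
L(N(3))**2 = 9**2 = 81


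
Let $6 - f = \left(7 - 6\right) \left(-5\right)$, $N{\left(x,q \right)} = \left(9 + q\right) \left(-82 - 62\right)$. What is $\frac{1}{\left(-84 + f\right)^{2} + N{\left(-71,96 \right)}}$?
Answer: $- \frac{1}{9791} \approx -0.00010213$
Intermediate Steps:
$N{\left(x,q \right)} = -1296 - 144 q$ ($N{\left(x,q \right)} = \left(9 + q\right) \left(-144\right) = -1296 - 144 q$)
$f = 11$ ($f = 6 - \left(7 - 6\right) \left(-5\right) = 6 - 1 \left(-5\right) = 6 - -5 = 6 + 5 = 11$)
$\frac{1}{\left(-84 + f\right)^{2} + N{\left(-71,96 \right)}} = \frac{1}{\left(-84 + 11\right)^{2} - 15120} = \frac{1}{\left(-73\right)^{2} - 15120} = \frac{1}{5329 - 15120} = \frac{1}{-9791} = - \frac{1}{9791}$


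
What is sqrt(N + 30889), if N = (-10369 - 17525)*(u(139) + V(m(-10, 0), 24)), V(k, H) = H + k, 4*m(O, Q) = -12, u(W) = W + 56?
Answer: I*sqrt(5994215) ≈ 2448.3*I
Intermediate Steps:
u(W) = 56 + W
m(O, Q) = -3 (m(O, Q) = (1/4)*(-12) = -3)
N = -6025104 (N = (-10369 - 17525)*((56 + 139) + (24 - 3)) = -27894*(195 + 21) = -27894*216 = -6025104)
sqrt(N + 30889) = sqrt(-6025104 + 30889) = sqrt(-5994215) = I*sqrt(5994215)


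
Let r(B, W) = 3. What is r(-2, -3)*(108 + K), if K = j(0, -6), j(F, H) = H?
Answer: 306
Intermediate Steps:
K = -6
r(-2, -3)*(108 + K) = 3*(108 - 6) = 3*102 = 306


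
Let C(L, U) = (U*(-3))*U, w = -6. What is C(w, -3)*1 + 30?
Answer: 3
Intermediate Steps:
C(L, U) = -3*U² (C(L, U) = (-3*U)*U = -3*U²)
C(w, -3)*1 + 30 = -3*(-3)²*1 + 30 = -3*9*1 + 30 = -27*1 + 30 = -27 + 30 = 3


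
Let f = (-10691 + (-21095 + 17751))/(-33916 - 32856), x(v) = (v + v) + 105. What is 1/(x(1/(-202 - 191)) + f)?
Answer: 26241396/2760728791 ≈ 0.0095052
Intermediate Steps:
x(v) = 105 + 2*v (x(v) = 2*v + 105 = 105 + 2*v)
f = 14035/66772 (f = (-10691 - 3344)/(-66772) = -14035*(-1/66772) = 14035/66772 ≈ 0.21019)
1/(x(1/(-202 - 191)) + f) = 1/((105 + 2/(-202 - 191)) + 14035/66772) = 1/((105 + 2/(-393)) + 14035/66772) = 1/((105 + 2*(-1/393)) + 14035/66772) = 1/((105 - 2/393) + 14035/66772) = 1/(41263/393 + 14035/66772) = 1/(2760728791/26241396) = 26241396/2760728791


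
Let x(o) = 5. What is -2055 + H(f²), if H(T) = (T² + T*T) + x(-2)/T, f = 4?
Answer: -24683/16 ≈ -1542.7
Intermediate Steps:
H(T) = 2*T² + 5/T (H(T) = (T² + T*T) + 5/T = (T² + T²) + 5/T = 2*T² + 5/T)
-2055 + H(f²) = -2055 + (5 + 2*(4²)³)/(4²) = -2055 + (5 + 2*16³)/16 = -2055 + (5 + 2*4096)/16 = -2055 + (5 + 8192)/16 = -2055 + (1/16)*8197 = -2055 + 8197/16 = -24683/16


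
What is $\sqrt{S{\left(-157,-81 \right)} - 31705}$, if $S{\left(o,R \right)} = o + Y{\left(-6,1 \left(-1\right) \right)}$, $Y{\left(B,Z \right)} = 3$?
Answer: $i \sqrt{31859} \approx 178.49 i$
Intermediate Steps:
$S{\left(o,R \right)} = 3 + o$ ($S{\left(o,R \right)} = o + 3 = 3 + o$)
$\sqrt{S{\left(-157,-81 \right)} - 31705} = \sqrt{\left(3 - 157\right) - 31705} = \sqrt{-154 - 31705} = \sqrt{-31859} = i \sqrt{31859}$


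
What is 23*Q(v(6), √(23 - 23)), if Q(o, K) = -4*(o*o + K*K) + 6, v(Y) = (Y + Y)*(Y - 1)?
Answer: -331062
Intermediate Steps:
v(Y) = 2*Y*(-1 + Y) (v(Y) = (2*Y)*(-1 + Y) = 2*Y*(-1 + Y))
Q(o, K) = 6 - 4*K² - 4*o² (Q(o, K) = -4*(o² + K²) + 6 = -4*(K² + o²) + 6 = (-4*K² - 4*o²) + 6 = 6 - 4*K² - 4*o²)
23*Q(v(6), √(23 - 23)) = 23*(6 - 4*(√(23 - 23))² - 4*144*(-1 + 6)²) = 23*(6 - 4*(√0)² - 4*(2*6*5)²) = 23*(6 - 4*0² - 4*60²) = 23*(6 - 4*0 - 4*3600) = 23*(6 + 0 - 14400) = 23*(-14394) = -331062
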